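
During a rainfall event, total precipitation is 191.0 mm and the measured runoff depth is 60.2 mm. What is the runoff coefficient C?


The runoff coefficient C = runoff depth / rainfall depth.
C = 60.2 / 191.0
  = 0.3152.

0.3152


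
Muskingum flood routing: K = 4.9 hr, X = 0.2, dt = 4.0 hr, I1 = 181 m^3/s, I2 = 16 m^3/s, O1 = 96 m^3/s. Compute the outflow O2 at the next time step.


Muskingum coefficients:
denom = 2*K*(1-X) + dt = 2*4.9*(1-0.2) + 4.0 = 11.84.
C0 = (dt - 2*K*X)/denom = (4.0 - 2*4.9*0.2)/11.84 = 0.1723.
C1 = (dt + 2*K*X)/denom = (4.0 + 2*4.9*0.2)/11.84 = 0.5034.
C2 = (2*K*(1-X) - dt)/denom = 0.3243.
O2 = C0*I2 + C1*I1 + C2*O1
   = 0.1723*16 + 0.5034*181 + 0.3243*96
   = 125.0 m^3/s.

125.0


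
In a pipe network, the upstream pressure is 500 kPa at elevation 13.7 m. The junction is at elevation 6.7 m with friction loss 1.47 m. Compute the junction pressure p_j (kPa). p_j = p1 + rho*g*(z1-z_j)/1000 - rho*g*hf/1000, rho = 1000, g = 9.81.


Junction pressure: p_j = p1 + rho*g*(z1 - z_j)/1000 - rho*g*hf/1000.
Elevation term = 1000*9.81*(13.7 - 6.7)/1000 = 68.67 kPa.
Friction term = 1000*9.81*1.47/1000 = 14.421 kPa.
p_j = 500 + 68.67 - 14.421 = 554.25 kPa.

554.25


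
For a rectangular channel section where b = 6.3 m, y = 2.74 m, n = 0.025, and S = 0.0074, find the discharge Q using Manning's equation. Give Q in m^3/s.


For a rectangular channel, the cross-sectional area A = b * y = 6.3 * 2.74 = 17.26 m^2.
The wetted perimeter P = b + 2y = 6.3 + 2*2.74 = 11.78 m.
Hydraulic radius R = A/P = 17.26/11.78 = 1.4654 m.
Velocity V = (1/n)*R^(2/3)*S^(1/2) = (1/0.025)*1.4654^(2/3)*0.0074^(1/2) = 4.4392 m/s.
Discharge Q = A * V = 17.26 * 4.4392 = 76.63 m^3/s.

76.63


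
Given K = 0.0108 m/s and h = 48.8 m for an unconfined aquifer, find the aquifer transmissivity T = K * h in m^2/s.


Transmissivity is defined as T = K * h.
T = 0.0108 * 48.8
  = 0.527 m^2/s.

0.527


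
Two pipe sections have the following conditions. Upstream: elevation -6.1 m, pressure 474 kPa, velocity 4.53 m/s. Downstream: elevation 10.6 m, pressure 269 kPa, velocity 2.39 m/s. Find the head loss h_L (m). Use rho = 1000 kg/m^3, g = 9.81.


Total head at each section: H = z + p/(rho*g) + V^2/(2g).
H1 = -6.1 + 474*1000/(1000*9.81) + 4.53^2/(2*9.81)
   = -6.1 + 48.318 + 1.0459
   = 43.264 m.
H2 = 10.6 + 269*1000/(1000*9.81) + 2.39^2/(2*9.81)
   = 10.6 + 27.421 + 0.2911
   = 38.312 m.
h_L = H1 - H2 = 43.264 - 38.312 = 4.952 m.

4.952


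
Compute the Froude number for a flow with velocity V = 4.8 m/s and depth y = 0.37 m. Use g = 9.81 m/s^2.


The Froude number is defined as Fr = V / sqrt(g*y).
g*y = 9.81 * 0.37 = 3.6297.
sqrt(g*y) = sqrt(3.6297) = 1.9052.
Fr = 4.8 / 1.9052 = 2.5195.

2.5195


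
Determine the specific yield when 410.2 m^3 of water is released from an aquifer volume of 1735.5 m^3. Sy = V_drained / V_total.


Specific yield Sy = Volume drained / Total volume.
Sy = 410.2 / 1735.5
   = 0.2364.

0.2364


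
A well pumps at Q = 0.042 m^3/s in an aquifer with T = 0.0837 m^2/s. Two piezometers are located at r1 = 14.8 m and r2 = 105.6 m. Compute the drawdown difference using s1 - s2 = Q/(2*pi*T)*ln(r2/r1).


Thiem equation: s1 - s2 = Q/(2*pi*T) * ln(r2/r1).
ln(r2/r1) = ln(105.6/14.8) = 1.965.
Q/(2*pi*T) = 0.042 / (2*pi*0.0837) = 0.042 / 0.5259 = 0.0799.
s1 - s2 = 0.0799 * 1.965 = 0.1569 m.

0.1569


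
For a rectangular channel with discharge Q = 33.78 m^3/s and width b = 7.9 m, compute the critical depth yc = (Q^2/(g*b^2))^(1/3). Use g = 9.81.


Using yc = (Q^2 / (g * b^2))^(1/3):
Q^2 = 33.78^2 = 1141.09.
g * b^2 = 9.81 * 7.9^2 = 9.81 * 62.41 = 612.24.
Q^2 / (g*b^2) = 1141.09 / 612.24 = 1.8638.
yc = 1.8638^(1/3) = 1.2306 m.

1.2306


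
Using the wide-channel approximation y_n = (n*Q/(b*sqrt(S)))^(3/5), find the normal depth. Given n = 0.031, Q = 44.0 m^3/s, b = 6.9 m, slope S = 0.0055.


We use the wide-channel approximation y_n = (n*Q/(b*sqrt(S)))^(3/5).
sqrt(S) = sqrt(0.0055) = 0.074162.
Numerator: n*Q = 0.031 * 44.0 = 1.364.
Denominator: b*sqrt(S) = 6.9 * 0.074162 = 0.511718.
arg = 2.6655.
y_n = 2.6655^(3/5) = 1.8008 m.

1.8008


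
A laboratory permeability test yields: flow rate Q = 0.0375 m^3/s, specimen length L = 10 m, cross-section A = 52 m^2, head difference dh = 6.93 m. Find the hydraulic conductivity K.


From K = Q*L / (A*dh):
Numerator: Q*L = 0.0375 * 10 = 0.375.
Denominator: A*dh = 52 * 6.93 = 360.36.
K = 0.375 / 360.36 = 0.001041 m/s.

0.001041


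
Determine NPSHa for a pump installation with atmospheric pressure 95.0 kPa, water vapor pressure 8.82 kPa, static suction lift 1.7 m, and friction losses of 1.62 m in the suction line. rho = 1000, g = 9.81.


NPSHa = p_atm/(rho*g) - z_s - hf_s - p_vap/(rho*g).
p_atm/(rho*g) = 95.0*1000 / (1000*9.81) = 9.684 m.
p_vap/(rho*g) = 8.82*1000 / (1000*9.81) = 0.899 m.
NPSHa = 9.684 - 1.7 - 1.62 - 0.899
      = 5.46 m.

5.46


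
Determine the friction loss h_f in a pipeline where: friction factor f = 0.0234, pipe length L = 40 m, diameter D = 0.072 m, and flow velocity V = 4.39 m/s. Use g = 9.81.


Darcy-Weisbach equation: h_f = f * (L/D) * V^2/(2g).
f * L/D = 0.0234 * 40/0.072 = 13.0.
V^2/(2g) = 4.39^2 / (2*9.81) = 19.2721 / 19.62 = 0.9823 m.
h_f = 13.0 * 0.9823 = 12.769 m.

12.769


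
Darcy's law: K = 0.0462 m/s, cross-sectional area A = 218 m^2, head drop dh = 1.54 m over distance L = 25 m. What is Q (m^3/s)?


Darcy's law: Q = K * A * i, where i = dh/L.
Hydraulic gradient i = 1.54 / 25 = 0.0616.
Q = 0.0462 * 218 * 0.0616
  = 0.6204 m^3/s.

0.6204


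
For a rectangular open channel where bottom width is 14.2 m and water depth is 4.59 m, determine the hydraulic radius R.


For a rectangular section:
Flow area A = b * y = 14.2 * 4.59 = 65.18 m^2.
Wetted perimeter P = b + 2y = 14.2 + 2*4.59 = 23.38 m.
Hydraulic radius R = A/P = 65.18 / 23.38 = 2.7878 m.

2.7878


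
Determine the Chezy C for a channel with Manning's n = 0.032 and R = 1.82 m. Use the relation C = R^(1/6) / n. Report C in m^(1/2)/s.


The Chezy coefficient relates to Manning's n through C = R^(1/6) / n.
R^(1/6) = 1.82^(1/6) = 1.104957.
C = 1.104957 / 0.032 = 34.53 m^(1/2)/s.

34.53


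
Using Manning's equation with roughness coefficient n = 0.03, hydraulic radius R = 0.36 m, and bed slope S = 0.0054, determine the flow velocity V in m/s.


Manning's equation gives V = (1/n) * R^(2/3) * S^(1/2).
First, compute R^(2/3) = 0.36^(2/3) = 0.5061.
Next, S^(1/2) = 0.0054^(1/2) = 0.073485.
Then 1/n = 1/0.03 = 33.33.
V = 33.33 * 0.5061 * 0.073485 = 1.2396 m/s.

1.2396


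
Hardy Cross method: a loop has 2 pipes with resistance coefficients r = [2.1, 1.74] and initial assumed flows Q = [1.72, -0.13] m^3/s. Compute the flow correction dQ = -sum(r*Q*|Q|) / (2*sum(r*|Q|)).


Numerator terms (r*Q*|Q|): 2.1*1.72*|1.72| = 6.2126; 1.74*-0.13*|-0.13| = -0.0294.
Sum of numerator = 6.1832.
Denominator terms (r*|Q|): 2.1*|1.72| = 3.612; 1.74*|-0.13| = 0.2262.
2 * sum of denominator = 2 * 3.8382 = 7.6764.
dQ = -6.1832 / 7.6764 = -0.8055 m^3/s.

-0.8055


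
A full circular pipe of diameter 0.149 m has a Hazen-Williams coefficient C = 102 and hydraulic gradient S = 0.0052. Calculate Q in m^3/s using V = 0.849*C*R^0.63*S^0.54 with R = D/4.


For a full circular pipe, R = D/4 = 0.149/4 = 0.0372 m.
V = 0.849 * 102 * 0.0372^0.63 * 0.0052^0.54
  = 0.849 * 102 * 0.125837 * 0.058431
  = 0.6367 m/s.
Pipe area A = pi*D^2/4 = pi*0.149^2/4 = 0.0174 m^2.
Q = A * V = 0.0174 * 0.6367 = 0.0111 m^3/s.

0.0111


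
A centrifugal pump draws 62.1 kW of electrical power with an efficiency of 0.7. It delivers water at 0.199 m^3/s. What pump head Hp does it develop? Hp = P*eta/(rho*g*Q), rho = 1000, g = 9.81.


Pump head formula: Hp = P * eta / (rho * g * Q).
Numerator: P * eta = 62.1 * 1000 * 0.7 = 43470.0 W.
Denominator: rho * g * Q = 1000 * 9.81 * 0.199 = 1952.19.
Hp = 43470.0 / 1952.19 = 22.27 m.

22.27


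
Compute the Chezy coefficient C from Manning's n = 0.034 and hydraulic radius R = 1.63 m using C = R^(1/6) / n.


The Chezy coefficient relates to Manning's n through C = R^(1/6) / n.
R^(1/6) = 1.63^(1/6) = 1.084837.
C = 1.084837 / 0.034 = 31.91 m^(1/2)/s.

31.91


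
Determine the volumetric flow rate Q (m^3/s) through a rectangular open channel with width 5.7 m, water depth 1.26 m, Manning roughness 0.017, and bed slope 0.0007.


For a rectangular channel, the cross-sectional area A = b * y = 5.7 * 1.26 = 7.18 m^2.
The wetted perimeter P = b + 2y = 5.7 + 2*1.26 = 8.22 m.
Hydraulic radius R = A/P = 7.18/8.22 = 0.8737 m.
Velocity V = (1/n)*R^(2/3)*S^(1/2) = (1/0.017)*0.8737^(2/3)*0.0007^(1/2) = 1.4224 m/s.
Discharge Q = A * V = 7.18 * 1.4224 = 10.216 m^3/s.

10.216


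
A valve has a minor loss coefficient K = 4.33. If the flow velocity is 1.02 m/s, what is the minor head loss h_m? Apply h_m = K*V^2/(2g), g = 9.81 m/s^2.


Minor loss formula: h_m = K * V^2/(2g).
V^2 = 1.02^2 = 1.0404.
V^2/(2g) = 1.0404 / 19.62 = 0.053 m.
h_m = 4.33 * 0.053 = 0.2296 m.

0.2296


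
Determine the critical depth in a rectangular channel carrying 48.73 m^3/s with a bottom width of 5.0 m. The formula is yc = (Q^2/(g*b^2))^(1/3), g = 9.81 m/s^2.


Using yc = (Q^2 / (g * b^2))^(1/3):
Q^2 = 48.73^2 = 2374.61.
g * b^2 = 9.81 * 5.0^2 = 9.81 * 25.0 = 245.25.
Q^2 / (g*b^2) = 2374.61 / 245.25 = 9.6824.
yc = 9.6824^(1/3) = 2.1314 m.

2.1314


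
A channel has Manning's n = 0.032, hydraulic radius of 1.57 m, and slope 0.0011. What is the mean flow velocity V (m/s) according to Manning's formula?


Manning's equation gives V = (1/n) * R^(2/3) * S^(1/2).
First, compute R^(2/3) = 1.57^(2/3) = 1.3508.
Next, S^(1/2) = 0.0011^(1/2) = 0.033166.
Then 1/n = 1/0.032 = 31.25.
V = 31.25 * 1.3508 * 0.033166 = 1.4001 m/s.

1.4001


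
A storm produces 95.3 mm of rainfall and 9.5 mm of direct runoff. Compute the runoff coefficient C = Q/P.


The runoff coefficient C = runoff depth / rainfall depth.
C = 9.5 / 95.3
  = 0.0997.

0.0997


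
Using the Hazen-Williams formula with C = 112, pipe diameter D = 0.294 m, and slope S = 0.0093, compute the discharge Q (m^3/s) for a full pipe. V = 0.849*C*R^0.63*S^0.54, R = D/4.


For a full circular pipe, R = D/4 = 0.294/4 = 0.0735 m.
V = 0.849 * 112 * 0.0735^0.63 * 0.0093^0.54
  = 0.849 * 112 * 0.193091 * 0.07998
  = 1.4685 m/s.
Pipe area A = pi*D^2/4 = pi*0.294^2/4 = 0.0679 m^2.
Q = A * V = 0.0679 * 1.4685 = 0.0997 m^3/s.

0.0997


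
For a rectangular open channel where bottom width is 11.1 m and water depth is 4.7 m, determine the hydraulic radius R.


For a rectangular section:
Flow area A = b * y = 11.1 * 4.7 = 52.17 m^2.
Wetted perimeter P = b + 2y = 11.1 + 2*4.7 = 20.5 m.
Hydraulic radius R = A/P = 52.17 / 20.5 = 2.5449 m.

2.5449


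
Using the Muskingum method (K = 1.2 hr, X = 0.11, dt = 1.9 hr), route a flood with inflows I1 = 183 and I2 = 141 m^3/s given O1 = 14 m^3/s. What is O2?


Muskingum coefficients:
denom = 2*K*(1-X) + dt = 2*1.2*(1-0.11) + 1.9 = 4.036.
C0 = (dt - 2*K*X)/denom = (1.9 - 2*1.2*0.11)/4.036 = 0.4054.
C1 = (dt + 2*K*X)/denom = (1.9 + 2*1.2*0.11)/4.036 = 0.5362.
C2 = (2*K*(1-X) - dt)/denom = 0.0585.
O2 = C0*I2 + C1*I1 + C2*O1
   = 0.4054*141 + 0.5362*183 + 0.0585*14
   = 156.09 m^3/s.

156.09


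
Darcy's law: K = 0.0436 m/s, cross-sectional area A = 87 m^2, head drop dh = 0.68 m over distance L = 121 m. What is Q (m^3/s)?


Darcy's law: Q = K * A * i, where i = dh/L.
Hydraulic gradient i = 0.68 / 121 = 0.00562.
Q = 0.0436 * 87 * 0.00562
  = 0.0213 m^3/s.

0.0213


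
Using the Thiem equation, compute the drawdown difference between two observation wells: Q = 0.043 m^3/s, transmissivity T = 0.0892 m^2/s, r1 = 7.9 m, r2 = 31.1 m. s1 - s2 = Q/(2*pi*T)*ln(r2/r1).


Thiem equation: s1 - s2 = Q/(2*pi*T) * ln(r2/r1).
ln(r2/r1) = ln(31.1/7.9) = 1.3703.
Q/(2*pi*T) = 0.043 / (2*pi*0.0892) = 0.043 / 0.5605 = 0.0767.
s1 - s2 = 0.0767 * 1.3703 = 0.1051 m.

0.1051


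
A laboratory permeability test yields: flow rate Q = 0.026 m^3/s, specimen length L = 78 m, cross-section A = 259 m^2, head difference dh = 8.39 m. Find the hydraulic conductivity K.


From K = Q*L / (A*dh):
Numerator: Q*L = 0.026 * 78 = 2.028.
Denominator: A*dh = 259 * 8.39 = 2173.01.
K = 2.028 / 2173.01 = 0.000933 m/s.

0.000933


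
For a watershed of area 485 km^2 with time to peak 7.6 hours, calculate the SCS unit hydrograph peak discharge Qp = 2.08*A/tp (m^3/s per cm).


SCS formula: Qp = 2.08 * A / tp.
Qp = 2.08 * 485 / 7.6
   = 1008.8 / 7.6
   = 132.74 m^3/s per cm.

132.74


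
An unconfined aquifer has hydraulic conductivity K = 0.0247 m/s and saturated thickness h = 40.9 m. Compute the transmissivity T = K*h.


Transmissivity is defined as T = K * h.
T = 0.0247 * 40.9
  = 1.0102 m^2/s.

1.0102


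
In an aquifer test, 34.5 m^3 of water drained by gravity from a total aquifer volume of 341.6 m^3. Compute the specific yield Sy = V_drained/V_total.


Specific yield Sy = Volume drained / Total volume.
Sy = 34.5 / 341.6
   = 0.101.

0.101


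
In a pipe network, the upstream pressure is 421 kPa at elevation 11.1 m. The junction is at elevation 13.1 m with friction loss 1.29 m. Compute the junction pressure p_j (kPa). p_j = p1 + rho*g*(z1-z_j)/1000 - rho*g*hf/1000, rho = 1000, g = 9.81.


Junction pressure: p_j = p1 + rho*g*(z1 - z_j)/1000 - rho*g*hf/1000.
Elevation term = 1000*9.81*(11.1 - 13.1)/1000 = -19.62 kPa.
Friction term = 1000*9.81*1.29/1000 = 12.655 kPa.
p_j = 421 + -19.62 - 12.655 = 388.73 kPa.

388.73


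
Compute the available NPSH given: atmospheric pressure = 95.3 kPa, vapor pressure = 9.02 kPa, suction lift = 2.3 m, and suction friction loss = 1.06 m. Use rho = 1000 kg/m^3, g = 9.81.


NPSHa = p_atm/(rho*g) - z_s - hf_s - p_vap/(rho*g).
p_atm/(rho*g) = 95.3*1000 / (1000*9.81) = 9.715 m.
p_vap/(rho*g) = 9.02*1000 / (1000*9.81) = 0.919 m.
NPSHa = 9.715 - 2.3 - 1.06 - 0.919
      = 5.44 m.

5.44


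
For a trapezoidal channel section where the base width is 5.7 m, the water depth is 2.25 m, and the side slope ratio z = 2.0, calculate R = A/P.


For a trapezoidal section with side slope z:
A = (b + z*y)*y = (5.7 + 2.0*2.25)*2.25 = 22.95 m^2.
P = b + 2*y*sqrt(1 + z^2) = 5.7 + 2*2.25*sqrt(1 + 2.0^2) = 15.762 m.
R = A/P = 22.95 / 15.762 = 1.456 m.

1.456


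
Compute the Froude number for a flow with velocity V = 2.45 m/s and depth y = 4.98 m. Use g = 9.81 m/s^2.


The Froude number is defined as Fr = V / sqrt(g*y).
g*y = 9.81 * 4.98 = 48.8538.
sqrt(g*y) = sqrt(48.8538) = 6.9895.
Fr = 2.45 / 6.9895 = 0.3505.

0.3505


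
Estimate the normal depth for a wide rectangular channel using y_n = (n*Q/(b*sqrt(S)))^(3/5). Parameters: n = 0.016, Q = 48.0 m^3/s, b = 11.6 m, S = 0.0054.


We use the wide-channel approximation y_n = (n*Q/(b*sqrt(S)))^(3/5).
sqrt(S) = sqrt(0.0054) = 0.073485.
Numerator: n*Q = 0.016 * 48.0 = 0.768.
Denominator: b*sqrt(S) = 11.6 * 0.073485 = 0.852426.
arg = 0.901.
y_n = 0.901^(3/5) = 0.9393 m.

0.9393


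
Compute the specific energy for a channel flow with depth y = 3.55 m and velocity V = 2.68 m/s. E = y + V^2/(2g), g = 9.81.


Specific energy E = y + V^2/(2g).
Velocity head = V^2/(2g) = 2.68^2 / (2*9.81) = 7.1824 / 19.62 = 0.3661 m.
E = 3.55 + 0.3661 = 3.9161 m.

3.9161


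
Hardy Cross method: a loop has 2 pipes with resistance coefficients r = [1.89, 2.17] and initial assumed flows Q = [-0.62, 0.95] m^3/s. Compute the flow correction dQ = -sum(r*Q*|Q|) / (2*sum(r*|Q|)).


Numerator terms (r*Q*|Q|): 1.89*-0.62*|-0.62| = -0.7265; 2.17*0.95*|0.95| = 1.9584.
Sum of numerator = 1.2319.
Denominator terms (r*|Q|): 1.89*|-0.62| = 1.1718; 2.17*|0.95| = 2.0615.
2 * sum of denominator = 2 * 3.2333 = 6.4666.
dQ = -1.2319 / 6.4666 = -0.1905 m^3/s.

-0.1905


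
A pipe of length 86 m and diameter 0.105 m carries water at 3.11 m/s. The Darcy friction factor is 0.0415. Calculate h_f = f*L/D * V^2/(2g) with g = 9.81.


Darcy-Weisbach equation: h_f = f * (L/D) * V^2/(2g).
f * L/D = 0.0415 * 86/0.105 = 33.9905.
V^2/(2g) = 3.11^2 / (2*9.81) = 9.6721 / 19.62 = 0.493 m.
h_f = 33.9905 * 0.493 = 16.756 m.

16.756


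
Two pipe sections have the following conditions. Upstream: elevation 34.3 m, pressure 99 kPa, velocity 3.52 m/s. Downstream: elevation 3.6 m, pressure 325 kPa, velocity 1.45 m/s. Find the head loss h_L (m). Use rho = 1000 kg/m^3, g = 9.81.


Total head at each section: H = z + p/(rho*g) + V^2/(2g).
H1 = 34.3 + 99*1000/(1000*9.81) + 3.52^2/(2*9.81)
   = 34.3 + 10.092 + 0.6315
   = 45.023 m.
H2 = 3.6 + 325*1000/(1000*9.81) + 1.45^2/(2*9.81)
   = 3.6 + 33.129 + 0.1072
   = 36.837 m.
h_L = H1 - H2 = 45.023 - 36.837 = 8.187 m.

8.187


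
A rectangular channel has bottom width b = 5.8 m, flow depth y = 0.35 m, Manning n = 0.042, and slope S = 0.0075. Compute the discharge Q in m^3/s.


For a rectangular channel, the cross-sectional area A = b * y = 5.8 * 0.35 = 2.03 m^2.
The wetted perimeter P = b + 2y = 5.8 + 2*0.35 = 6.5 m.
Hydraulic radius R = A/P = 2.03/6.5 = 0.3123 m.
Velocity V = (1/n)*R^(2/3)*S^(1/2) = (1/0.042)*0.3123^(2/3)*0.0075^(1/2) = 0.9492 m/s.
Discharge Q = A * V = 2.03 * 0.9492 = 1.927 m^3/s.

1.927


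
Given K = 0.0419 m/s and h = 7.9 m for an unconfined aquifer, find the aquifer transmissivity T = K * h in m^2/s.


Transmissivity is defined as T = K * h.
T = 0.0419 * 7.9
  = 0.331 m^2/s.

0.331


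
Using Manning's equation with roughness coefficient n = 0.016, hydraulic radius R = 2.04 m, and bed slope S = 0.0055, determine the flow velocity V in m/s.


Manning's equation gives V = (1/n) * R^(2/3) * S^(1/2).
First, compute R^(2/3) = 2.04^(2/3) = 1.6085.
Next, S^(1/2) = 0.0055^(1/2) = 0.074162.
Then 1/n = 1/0.016 = 62.5.
V = 62.5 * 1.6085 * 0.074162 = 7.4556 m/s.

7.4556


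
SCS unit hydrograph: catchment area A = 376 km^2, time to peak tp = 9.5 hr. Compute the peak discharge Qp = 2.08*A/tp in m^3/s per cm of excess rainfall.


SCS formula: Qp = 2.08 * A / tp.
Qp = 2.08 * 376 / 9.5
   = 782.08 / 9.5
   = 82.32 m^3/s per cm.

82.32


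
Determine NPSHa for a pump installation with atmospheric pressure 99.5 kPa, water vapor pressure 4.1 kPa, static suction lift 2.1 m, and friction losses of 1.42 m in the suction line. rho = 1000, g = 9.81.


NPSHa = p_atm/(rho*g) - z_s - hf_s - p_vap/(rho*g).
p_atm/(rho*g) = 99.5*1000 / (1000*9.81) = 10.143 m.
p_vap/(rho*g) = 4.1*1000 / (1000*9.81) = 0.418 m.
NPSHa = 10.143 - 2.1 - 1.42 - 0.418
      = 6.2 m.

6.2


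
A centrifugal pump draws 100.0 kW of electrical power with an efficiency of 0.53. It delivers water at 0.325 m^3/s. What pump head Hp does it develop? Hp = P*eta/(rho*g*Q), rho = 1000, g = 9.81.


Pump head formula: Hp = P * eta / (rho * g * Q).
Numerator: P * eta = 100.0 * 1000 * 0.53 = 53000.0 W.
Denominator: rho * g * Q = 1000 * 9.81 * 0.325 = 3188.25.
Hp = 53000.0 / 3188.25 = 16.62 m.

16.62


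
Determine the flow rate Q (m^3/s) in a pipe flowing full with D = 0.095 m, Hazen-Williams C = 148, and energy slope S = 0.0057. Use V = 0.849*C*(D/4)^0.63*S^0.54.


For a full circular pipe, R = D/4 = 0.095/4 = 0.0238 m.
V = 0.849 * 148 * 0.0238^0.63 * 0.0057^0.54
  = 0.849 * 148 * 0.094769 * 0.061401
  = 0.7312 m/s.
Pipe area A = pi*D^2/4 = pi*0.095^2/4 = 0.0071 m^2.
Q = A * V = 0.0071 * 0.7312 = 0.0052 m^3/s.

0.0052


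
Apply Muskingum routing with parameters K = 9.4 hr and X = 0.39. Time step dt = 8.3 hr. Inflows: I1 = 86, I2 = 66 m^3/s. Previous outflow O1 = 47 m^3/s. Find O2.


Muskingum coefficients:
denom = 2*K*(1-X) + dt = 2*9.4*(1-0.39) + 8.3 = 19.768.
C0 = (dt - 2*K*X)/denom = (8.3 - 2*9.4*0.39)/19.768 = 0.049.
C1 = (dt + 2*K*X)/denom = (8.3 + 2*9.4*0.39)/19.768 = 0.7908.
C2 = (2*K*(1-X) - dt)/denom = 0.1603.
O2 = C0*I2 + C1*I1 + C2*O1
   = 0.049*66 + 0.7908*86 + 0.1603*47
   = 78.77 m^3/s.

78.77


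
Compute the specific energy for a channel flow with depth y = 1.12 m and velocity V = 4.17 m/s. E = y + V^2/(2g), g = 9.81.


Specific energy E = y + V^2/(2g).
Velocity head = V^2/(2g) = 4.17^2 / (2*9.81) = 17.3889 / 19.62 = 0.8863 m.
E = 1.12 + 0.8863 = 2.0063 m.

2.0063


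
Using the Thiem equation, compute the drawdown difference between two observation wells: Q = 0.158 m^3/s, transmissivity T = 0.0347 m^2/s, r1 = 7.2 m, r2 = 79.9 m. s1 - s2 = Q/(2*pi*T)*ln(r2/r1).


Thiem equation: s1 - s2 = Q/(2*pi*T) * ln(r2/r1).
ln(r2/r1) = ln(79.9/7.2) = 2.4067.
Q/(2*pi*T) = 0.158 / (2*pi*0.0347) = 0.158 / 0.218 = 0.7247.
s1 - s2 = 0.7247 * 2.4067 = 1.7441 m.

1.7441


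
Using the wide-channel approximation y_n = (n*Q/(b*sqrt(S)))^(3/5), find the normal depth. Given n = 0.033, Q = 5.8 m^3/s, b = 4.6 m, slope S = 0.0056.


We use the wide-channel approximation y_n = (n*Q/(b*sqrt(S)))^(3/5).
sqrt(S) = sqrt(0.0056) = 0.074833.
Numerator: n*Q = 0.033 * 5.8 = 0.1914.
Denominator: b*sqrt(S) = 4.6 * 0.074833 = 0.344232.
arg = 0.556.
y_n = 0.556^(3/5) = 0.7032 m.

0.7032


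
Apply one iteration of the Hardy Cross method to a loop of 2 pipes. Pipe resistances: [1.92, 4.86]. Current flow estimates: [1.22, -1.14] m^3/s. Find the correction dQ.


Numerator terms (r*Q*|Q|): 1.92*1.22*|1.22| = 2.8577; 4.86*-1.14*|-1.14| = -6.3161.
Sum of numerator = -3.4583.
Denominator terms (r*|Q|): 1.92*|1.22| = 2.3424; 4.86*|-1.14| = 5.5404.
2 * sum of denominator = 2 * 7.8828 = 15.7656.
dQ = --3.4583 / 15.7656 = 0.2194 m^3/s.

0.2194


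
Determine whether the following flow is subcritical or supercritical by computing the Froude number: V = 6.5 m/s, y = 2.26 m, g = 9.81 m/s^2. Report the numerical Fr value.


The Froude number is defined as Fr = V / sqrt(g*y).
g*y = 9.81 * 2.26 = 22.1706.
sqrt(g*y) = sqrt(22.1706) = 4.7086.
Fr = 6.5 / 4.7086 = 1.3805.
Since Fr > 1, the flow is supercritical.

1.3805


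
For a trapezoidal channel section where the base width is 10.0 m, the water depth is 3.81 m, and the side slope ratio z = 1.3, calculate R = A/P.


For a trapezoidal section with side slope z:
A = (b + z*y)*y = (10.0 + 1.3*3.81)*3.81 = 56.971 m^2.
P = b + 2*y*sqrt(1 + z^2) = 10.0 + 2*3.81*sqrt(1 + 1.3^2) = 22.498 m.
R = A/P = 56.971 / 22.498 = 2.5323 m.

2.5323


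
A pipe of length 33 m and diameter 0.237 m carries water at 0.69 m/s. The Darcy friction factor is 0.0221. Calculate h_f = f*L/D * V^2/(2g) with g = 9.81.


Darcy-Weisbach equation: h_f = f * (L/D) * V^2/(2g).
f * L/D = 0.0221 * 33/0.237 = 3.0772.
V^2/(2g) = 0.69^2 / (2*9.81) = 0.4761 / 19.62 = 0.0243 m.
h_f = 3.0772 * 0.0243 = 0.075 m.

0.075


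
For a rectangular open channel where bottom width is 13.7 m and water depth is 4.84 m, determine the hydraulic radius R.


For a rectangular section:
Flow area A = b * y = 13.7 * 4.84 = 66.31 m^2.
Wetted perimeter P = b + 2y = 13.7 + 2*4.84 = 23.38 m.
Hydraulic radius R = A/P = 66.31 / 23.38 = 2.8361 m.

2.8361


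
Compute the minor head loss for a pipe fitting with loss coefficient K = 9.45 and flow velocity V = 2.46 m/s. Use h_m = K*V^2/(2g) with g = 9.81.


Minor loss formula: h_m = K * V^2/(2g).
V^2 = 2.46^2 = 6.0516.
V^2/(2g) = 6.0516 / 19.62 = 0.3084 m.
h_m = 9.45 * 0.3084 = 2.9148 m.

2.9148


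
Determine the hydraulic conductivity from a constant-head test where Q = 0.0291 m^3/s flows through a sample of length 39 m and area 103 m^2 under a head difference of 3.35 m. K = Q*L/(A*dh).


From K = Q*L / (A*dh):
Numerator: Q*L = 0.0291 * 39 = 1.1349.
Denominator: A*dh = 103 * 3.35 = 345.05.
K = 1.1349 / 345.05 = 0.003289 m/s.

0.003289


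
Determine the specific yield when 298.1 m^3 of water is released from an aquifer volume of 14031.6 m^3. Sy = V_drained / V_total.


Specific yield Sy = Volume drained / Total volume.
Sy = 298.1 / 14031.6
   = 0.0212.

0.0212


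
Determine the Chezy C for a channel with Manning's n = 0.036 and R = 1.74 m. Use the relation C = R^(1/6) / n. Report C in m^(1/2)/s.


The Chezy coefficient relates to Manning's n through C = R^(1/6) / n.
R^(1/6) = 1.74^(1/6) = 1.096709.
C = 1.096709 / 0.036 = 30.46 m^(1/2)/s.

30.46


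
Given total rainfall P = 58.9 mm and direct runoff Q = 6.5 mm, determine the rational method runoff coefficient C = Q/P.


The runoff coefficient C = runoff depth / rainfall depth.
C = 6.5 / 58.9
  = 0.1104.

0.1104


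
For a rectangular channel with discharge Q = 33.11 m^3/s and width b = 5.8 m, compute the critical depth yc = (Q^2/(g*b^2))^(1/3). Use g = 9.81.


Using yc = (Q^2 / (g * b^2))^(1/3):
Q^2 = 33.11^2 = 1096.27.
g * b^2 = 9.81 * 5.8^2 = 9.81 * 33.64 = 330.01.
Q^2 / (g*b^2) = 1096.27 / 330.01 = 3.3219.
yc = 3.3219^(1/3) = 1.4921 m.

1.4921


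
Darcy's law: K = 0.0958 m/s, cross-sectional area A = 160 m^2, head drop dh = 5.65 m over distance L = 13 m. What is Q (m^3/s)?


Darcy's law: Q = K * A * i, where i = dh/L.
Hydraulic gradient i = 5.65 / 13 = 0.434615.
Q = 0.0958 * 160 * 0.434615
  = 6.6618 m^3/s.

6.6618


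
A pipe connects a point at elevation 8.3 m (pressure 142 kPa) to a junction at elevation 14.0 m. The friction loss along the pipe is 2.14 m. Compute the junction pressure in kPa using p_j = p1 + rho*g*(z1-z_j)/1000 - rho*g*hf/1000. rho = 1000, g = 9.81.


Junction pressure: p_j = p1 + rho*g*(z1 - z_j)/1000 - rho*g*hf/1000.
Elevation term = 1000*9.81*(8.3 - 14.0)/1000 = -55.917 kPa.
Friction term = 1000*9.81*2.14/1000 = 20.993 kPa.
p_j = 142 + -55.917 - 20.993 = 65.09 kPa.

65.09


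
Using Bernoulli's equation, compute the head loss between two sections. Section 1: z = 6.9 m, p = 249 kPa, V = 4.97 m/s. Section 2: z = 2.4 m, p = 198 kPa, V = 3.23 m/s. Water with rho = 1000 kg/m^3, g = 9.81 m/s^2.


Total head at each section: H = z + p/(rho*g) + V^2/(2g).
H1 = 6.9 + 249*1000/(1000*9.81) + 4.97^2/(2*9.81)
   = 6.9 + 25.382 + 1.259
   = 33.541 m.
H2 = 2.4 + 198*1000/(1000*9.81) + 3.23^2/(2*9.81)
   = 2.4 + 20.183 + 0.5317
   = 23.115 m.
h_L = H1 - H2 = 33.541 - 23.115 = 10.426 m.

10.426


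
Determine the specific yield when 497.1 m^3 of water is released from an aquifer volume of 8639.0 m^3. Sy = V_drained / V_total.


Specific yield Sy = Volume drained / Total volume.
Sy = 497.1 / 8639.0
   = 0.0575.

0.0575


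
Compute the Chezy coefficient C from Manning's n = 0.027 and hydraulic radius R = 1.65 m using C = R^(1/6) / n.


The Chezy coefficient relates to Manning's n through C = R^(1/6) / n.
R^(1/6) = 1.65^(1/6) = 1.087045.
C = 1.087045 / 0.027 = 40.26 m^(1/2)/s.

40.26


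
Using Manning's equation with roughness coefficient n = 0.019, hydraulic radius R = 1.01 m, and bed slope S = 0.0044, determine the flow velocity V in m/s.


Manning's equation gives V = (1/n) * R^(2/3) * S^(1/2).
First, compute R^(2/3) = 1.01^(2/3) = 1.0067.
Next, S^(1/2) = 0.0044^(1/2) = 0.066332.
Then 1/n = 1/0.019 = 52.63.
V = 52.63 * 1.0067 * 0.066332 = 3.5144 m/s.

3.5144


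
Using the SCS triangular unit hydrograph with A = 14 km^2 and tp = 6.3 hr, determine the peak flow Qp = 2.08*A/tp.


SCS formula: Qp = 2.08 * A / tp.
Qp = 2.08 * 14 / 6.3
   = 29.12 / 6.3
   = 4.62 m^3/s per cm.

4.62


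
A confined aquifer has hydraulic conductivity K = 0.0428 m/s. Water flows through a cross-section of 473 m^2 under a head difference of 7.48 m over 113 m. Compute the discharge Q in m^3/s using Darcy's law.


Darcy's law: Q = K * A * i, where i = dh/L.
Hydraulic gradient i = 7.48 / 113 = 0.066195.
Q = 0.0428 * 473 * 0.066195
  = 1.3401 m^3/s.

1.3401


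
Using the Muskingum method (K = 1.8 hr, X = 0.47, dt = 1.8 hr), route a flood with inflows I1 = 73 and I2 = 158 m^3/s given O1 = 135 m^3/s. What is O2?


Muskingum coefficients:
denom = 2*K*(1-X) + dt = 2*1.8*(1-0.47) + 1.8 = 3.708.
C0 = (dt - 2*K*X)/denom = (1.8 - 2*1.8*0.47)/3.708 = 0.0291.
C1 = (dt + 2*K*X)/denom = (1.8 + 2*1.8*0.47)/3.708 = 0.9417.
C2 = (2*K*(1-X) - dt)/denom = 0.0291.
O2 = C0*I2 + C1*I1 + C2*O1
   = 0.0291*158 + 0.9417*73 + 0.0291*135
   = 77.28 m^3/s.

77.28


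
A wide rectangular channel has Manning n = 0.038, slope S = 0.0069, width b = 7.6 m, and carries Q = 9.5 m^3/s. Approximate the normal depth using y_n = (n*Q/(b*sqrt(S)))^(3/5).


We use the wide-channel approximation y_n = (n*Q/(b*sqrt(S)))^(3/5).
sqrt(S) = sqrt(0.0069) = 0.083066.
Numerator: n*Q = 0.038 * 9.5 = 0.361.
Denominator: b*sqrt(S) = 7.6 * 0.083066 = 0.631302.
arg = 0.5718.
y_n = 0.5718^(3/5) = 0.7151 m.

0.7151


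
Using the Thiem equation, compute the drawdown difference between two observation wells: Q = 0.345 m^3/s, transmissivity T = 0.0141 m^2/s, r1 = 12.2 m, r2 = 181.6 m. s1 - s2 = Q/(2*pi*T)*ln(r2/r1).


Thiem equation: s1 - s2 = Q/(2*pi*T) * ln(r2/r1).
ln(r2/r1) = ln(181.6/12.2) = 2.7004.
Q/(2*pi*T) = 0.345 / (2*pi*0.0141) = 0.345 / 0.0886 = 3.8942.
s1 - s2 = 3.8942 * 2.7004 = 10.5158 m.

10.5158


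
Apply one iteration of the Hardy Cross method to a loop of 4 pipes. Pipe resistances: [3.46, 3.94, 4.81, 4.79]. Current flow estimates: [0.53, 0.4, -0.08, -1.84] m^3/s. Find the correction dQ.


Numerator terms (r*Q*|Q|): 3.46*0.53*|0.53| = 0.9719; 3.94*0.4*|0.4| = 0.6304; 4.81*-0.08*|-0.08| = -0.0308; 4.79*-1.84*|-1.84| = -16.217.
Sum of numerator = -14.6455.
Denominator terms (r*|Q|): 3.46*|0.53| = 1.8338; 3.94*|0.4| = 1.576; 4.81*|-0.08| = 0.3848; 4.79*|-1.84| = 8.8136.
2 * sum of denominator = 2 * 12.6082 = 25.2164.
dQ = --14.6455 / 25.2164 = 0.5808 m^3/s.

0.5808


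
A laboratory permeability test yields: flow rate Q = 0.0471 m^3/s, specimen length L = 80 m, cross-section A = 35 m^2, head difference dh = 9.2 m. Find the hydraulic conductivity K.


From K = Q*L / (A*dh):
Numerator: Q*L = 0.0471 * 80 = 3.768.
Denominator: A*dh = 35 * 9.2 = 322.0.
K = 3.768 / 322.0 = 0.011702 m/s.

0.011702


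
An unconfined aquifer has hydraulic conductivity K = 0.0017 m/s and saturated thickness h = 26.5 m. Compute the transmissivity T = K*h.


Transmissivity is defined as T = K * h.
T = 0.0017 * 26.5
  = 0.045 m^2/s.

0.045


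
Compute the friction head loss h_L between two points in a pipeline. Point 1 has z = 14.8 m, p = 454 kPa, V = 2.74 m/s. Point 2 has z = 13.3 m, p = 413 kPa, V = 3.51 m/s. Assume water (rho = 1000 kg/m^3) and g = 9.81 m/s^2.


Total head at each section: H = z + p/(rho*g) + V^2/(2g).
H1 = 14.8 + 454*1000/(1000*9.81) + 2.74^2/(2*9.81)
   = 14.8 + 46.279 + 0.3827
   = 61.462 m.
H2 = 13.3 + 413*1000/(1000*9.81) + 3.51^2/(2*9.81)
   = 13.3 + 42.1 + 0.6279
   = 56.028 m.
h_L = H1 - H2 = 61.462 - 56.028 = 5.434 m.

5.434


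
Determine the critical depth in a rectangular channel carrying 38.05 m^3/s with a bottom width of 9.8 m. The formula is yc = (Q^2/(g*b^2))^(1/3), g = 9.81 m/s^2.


Using yc = (Q^2 / (g * b^2))^(1/3):
Q^2 = 38.05^2 = 1447.8.
g * b^2 = 9.81 * 9.8^2 = 9.81 * 96.04 = 942.15.
Q^2 / (g*b^2) = 1447.8 / 942.15 = 1.5367.
yc = 1.5367^(1/3) = 1.154 m.

1.154


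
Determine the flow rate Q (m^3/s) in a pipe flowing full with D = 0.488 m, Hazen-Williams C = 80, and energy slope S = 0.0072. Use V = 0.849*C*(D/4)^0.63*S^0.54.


For a full circular pipe, R = D/4 = 0.488/4 = 0.122 m.
V = 0.849 * 80 * 0.122^0.63 * 0.0072^0.54
  = 0.849 * 80 * 0.265709 * 0.069656
  = 1.2571 m/s.
Pipe area A = pi*D^2/4 = pi*0.488^2/4 = 0.187 m^2.
Q = A * V = 0.187 * 1.2571 = 0.2351 m^3/s.

0.2351


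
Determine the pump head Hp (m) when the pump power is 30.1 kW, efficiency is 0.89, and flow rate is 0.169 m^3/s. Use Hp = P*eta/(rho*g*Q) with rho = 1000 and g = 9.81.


Pump head formula: Hp = P * eta / (rho * g * Q).
Numerator: P * eta = 30.1 * 1000 * 0.89 = 26789.0 W.
Denominator: rho * g * Q = 1000 * 9.81 * 0.169 = 1657.89.
Hp = 26789.0 / 1657.89 = 16.16 m.

16.16


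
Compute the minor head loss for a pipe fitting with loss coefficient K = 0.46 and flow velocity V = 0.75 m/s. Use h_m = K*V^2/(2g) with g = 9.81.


Minor loss formula: h_m = K * V^2/(2g).
V^2 = 0.75^2 = 0.5625.
V^2/(2g) = 0.5625 / 19.62 = 0.0287 m.
h_m = 0.46 * 0.0287 = 0.0132 m.

0.0132


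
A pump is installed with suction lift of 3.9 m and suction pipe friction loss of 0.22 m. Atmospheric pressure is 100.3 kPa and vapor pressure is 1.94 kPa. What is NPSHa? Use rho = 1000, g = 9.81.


NPSHa = p_atm/(rho*g) - z_s - hf_s - p_vap/(rho*g).
p_atm/(rho*g) = 100.3*1000 / (1000*9.81) = 10.224 m.
p_vap/(rho*g) = 1.94*1000 / (1000*9.81) = 0.198 m.
NPSHa = 10.224 - 3.9 - 0.22 - 0.198
      = 5.91 m.

5.91


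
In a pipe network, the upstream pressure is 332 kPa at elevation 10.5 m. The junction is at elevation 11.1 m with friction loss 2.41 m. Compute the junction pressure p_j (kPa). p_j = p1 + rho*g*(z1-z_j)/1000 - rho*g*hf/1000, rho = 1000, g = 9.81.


Junction pressure: p_j = p1 + rho*g*(z1 - z_j)/1000 - rho*g*hf/1000.
Elevation term = 1000*9.81*(10.5 - 11.1)/1000 = -5.886 kPa.
Friction term = 1000*9.81*2.41/1000 = 23.642 kPa.
p_j = 332 + -5.886 - 23.642 = 302.47 kPa.

302.47


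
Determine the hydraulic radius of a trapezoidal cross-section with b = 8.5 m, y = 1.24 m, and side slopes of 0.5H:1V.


For a trapezoidal section with side slope z:
A = (b + z*y)*y = (8.5 + 0.5*1.24)*1.24 = 11.309 m^2.
P = b + 2*y*sqrt(1 + z^2) = 8.5 + 2*1.24*sqrt(1 + 0.5^2) = 11.273 m.
R = A/P = 11.309 / 11.273 = 1.0032 m.

1.0032


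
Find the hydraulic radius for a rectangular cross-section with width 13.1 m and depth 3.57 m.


For a rectangular section:
Flow area A = b * y = 13.1 * 3.57 = 46.77 m^2.
Wetted perimeter P = b + 2y = 13.1 + 2*3.57 = 20.24 m.
Hydraulic radius R = A/P = 46.77 / 20.24 = 2.3106 m.

2.3106


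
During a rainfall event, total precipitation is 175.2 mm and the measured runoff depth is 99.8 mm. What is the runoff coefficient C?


The runoff coefficient C = runoff depth / rainfall depth.
C = 99.8 / 175.2
  = 0.5696.

0.5696


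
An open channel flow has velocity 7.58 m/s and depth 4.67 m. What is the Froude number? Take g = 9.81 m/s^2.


The Froude number is defined as Fr = V / sqrt(g*y).
g*y = 9.81 * 4.67 = 45.8127.
sqrt(g*y) = sqrt(45.8127) = 6.7685.
Fr = 7.58 / 6.7685 = 1.1199.

1.1199


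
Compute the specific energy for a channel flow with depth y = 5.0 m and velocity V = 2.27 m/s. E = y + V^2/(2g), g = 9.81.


Specific energy E = y + V^2/(2g).
Velocity head = V^2/(2g) = 2.27^2 / (2*9.81) = 5.1529 / 19.62 = 0.2626 m.
E = 5.0 + 0.2626 = 5.2626 m.

5.2626


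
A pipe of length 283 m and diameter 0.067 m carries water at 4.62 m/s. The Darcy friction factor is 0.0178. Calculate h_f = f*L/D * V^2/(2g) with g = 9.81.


Darcy-Weisbach equation: h_f = f * (L/D) * V^2/(2g).
f * L/D = 0.0178 * 283/0.067 = 75.1851.
V^2/(2g) = 4.62^2 / (2*9.81) = 21.3444 / 19.62 = 1.0879 m.
h_f = 75.1851 * 1.0879 = 81.793 m.

81.793


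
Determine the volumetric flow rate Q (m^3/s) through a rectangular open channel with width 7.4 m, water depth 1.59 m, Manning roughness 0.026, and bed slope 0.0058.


For a rectangular channel, the cross-sectional area A = b * y = 7.4 * 1.59 = 11.77 m^2.
The wetted perimeter P = b + 2y = 7.4 + 2*1.59 = 10.58 m.
Hydraulic radius R = A/P = 11.77/10.58 = 1.1121 m.
Velocity V = (1/n)*R^(2/3)*S^(1/2) = (1/0.026)*1.1121^(2/3)*0.0058^(1/2) = 3.1441 m/s.
Discharge Q = A * V = 11.77 * 3.1441 = 36.994 m^3/s.

36.994


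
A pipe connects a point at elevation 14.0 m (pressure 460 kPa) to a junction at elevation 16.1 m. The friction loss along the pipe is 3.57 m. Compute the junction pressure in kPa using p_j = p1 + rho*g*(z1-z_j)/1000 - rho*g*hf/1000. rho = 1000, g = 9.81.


Junction pressure: p_j = p1 + rho*g*(z1 - z_j)/1000 - rho*g*hf/1000.
Elevation term = 1000*9.81*(14.0 - 16.1)/1000 = -20.601 kPa.
Friction term = 1000*9.81*3.57/1000 = 35.022 kPa.
p_j = 460 + -20.601 - 35.022 = 404.38 kPa.

404.38


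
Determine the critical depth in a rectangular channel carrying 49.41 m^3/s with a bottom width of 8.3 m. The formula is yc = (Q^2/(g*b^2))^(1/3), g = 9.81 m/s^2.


Using yc = (Q^2 / (g * b^2))^(1/3):
Q^2 = 49.41^2 = 2441.35.
g * b^2 = 9.81 * 8.3^2 = 9.81 * 68.89 = 675.81.
Q^2 / (g*b^2) = 2441.35 / 675.81 = 3.6125.
yc = 3.6125^(1/3) = 1.5344 m.

1.5344


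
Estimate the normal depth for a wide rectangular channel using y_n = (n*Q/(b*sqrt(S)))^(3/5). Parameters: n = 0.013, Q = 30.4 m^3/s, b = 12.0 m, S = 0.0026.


We use the wide-channel approximation y_n = (n*Q/(b*sqrt(S)))^(3/5).
sqrt(S) = sqrt(0.0026) = 0.05099.
Numerator: n*Q = 0.013 * 30.4 = 0.3952.
Denominator: b*sqrt(S) = 12.0 * 0.05099 = 0.61188.
arg = 0.6459.
y_n = 0.6459^(3/5) = 0.7693 m.

0.7693


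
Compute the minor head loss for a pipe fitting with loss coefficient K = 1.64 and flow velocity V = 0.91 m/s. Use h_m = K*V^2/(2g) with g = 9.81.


Minor loss formula: h_m = K * V^2/(2g).
V^2 = 0.91^2 = 0.8281.
V^2/(2g) = 0.8281 / 19.62 = 0.0422 m.
h_m = 1.64 * 0.0422 = 0.0692 m.

0.0692


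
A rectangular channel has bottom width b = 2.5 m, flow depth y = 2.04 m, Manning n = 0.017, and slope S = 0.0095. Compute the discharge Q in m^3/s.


For a rectangular channel, the cross-sectional area A = b * y = 2.5 * 2.04 = 5.1 m^2.
The wetted perimeter P = b + 2y = 2.5 + 2*2.04 = 6.58 m.
Hydraulic radius R = A/P = 5.1/6.58 = 0.7751 m.
Velocity V = (1/n)*R^(2/3)*S^(1/2) = (1/0.017)*0.7751^(2/3)*0.0095^(1/2) = 4.8377 m/s.
Discharge Q = A * V = 5.1 * 4.8377 = 24.672 m^3/s.

24.672


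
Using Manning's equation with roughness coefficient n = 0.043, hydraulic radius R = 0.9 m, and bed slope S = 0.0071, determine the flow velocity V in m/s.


Manning's equation gives V = (1/n) * R^(2/3) * S^(1/2).
First, compute R^(2/3) = 0.9^(2/3) = 0.9322.
Next, S^(1/2) = 0.0071^(1/2) = 0.084261.
Then 1/n = 1/0.043 = 23.26.
V = 23.26 * 0.9322 * 0.084261 = 1.8267 m/s.

1.8267


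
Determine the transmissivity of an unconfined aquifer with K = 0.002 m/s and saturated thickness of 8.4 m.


Transmissivity is defined as T = K * h.
T = 0.002 * 8.4
  = 0.0168 m^2/s.

0.0168


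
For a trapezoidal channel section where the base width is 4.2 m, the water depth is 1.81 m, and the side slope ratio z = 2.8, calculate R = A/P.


For a trapezoidal section with side slope z:
A = (b + z*y)*y = (4.2 + 2.8*1.81)*1.81 = 16.775 m^2.
P = b + 2*y*sqrt(1 + z^2) = 4.2 + 2*1.81*sqrt(1 + 2.8^2) = 14.963 m.
R = A/P = 16.775 / 14.963 = 1.1211 m.

1.1211


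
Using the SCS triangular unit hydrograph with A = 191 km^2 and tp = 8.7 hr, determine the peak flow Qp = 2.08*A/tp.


SCS formula: Qp = 2.08 * A / tp.
Qp = 2.08 * 191 / 8.7
   = 397.28 / 8.7
   = 45.66 m^3/s per cm.

45.66


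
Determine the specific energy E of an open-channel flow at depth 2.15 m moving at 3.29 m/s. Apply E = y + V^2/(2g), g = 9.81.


Specific energy E = y + V^2/(2g).
Velocity head = V^2/(2g) = 3.29^2 / (2*9.81) = 10.8241 / 19.62 = 0.5517 m.
E = 2.15 + 0.5517 = 2.7017 m.

2.7017


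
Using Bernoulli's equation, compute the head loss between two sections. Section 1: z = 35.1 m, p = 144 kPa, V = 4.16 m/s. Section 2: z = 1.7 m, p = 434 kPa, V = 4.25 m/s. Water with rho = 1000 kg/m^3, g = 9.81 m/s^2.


Total head at each section: H = z + p/(rho*g) + V^2/(2g).
H1 = 35.1 + 144*1000/(1000*9.81) + 4.16^2/(2*9.81)
   = 35.1 + 14.679 + 0.882
   = 50.661 m.
H2 = 1.7 + 434*1000/(1000*9.81) + 4.25^2/(2*9.81)
   = 1.7 + 44.241 + 0.9206
   = 46.861 m.
h_L = H1 - H2 = 50.661 - 46.861 = 3.8 m.

3.8


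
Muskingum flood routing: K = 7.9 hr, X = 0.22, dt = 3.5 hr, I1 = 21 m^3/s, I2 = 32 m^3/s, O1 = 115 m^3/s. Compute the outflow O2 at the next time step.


Muskingum coefficients:
denom = 2*K*(1-X) + dt = 2*7.9*(1-0.22) + 3.5 = 15.824.
C0 = (dt - 2*K*X)/denom = (3.5 - 2*7.9*0.22)/15.824 = 0.0015.
C1 = (dt + 2*K*X)/denom = (3.5 + 2*7.9*0.22)/15.824 = 0.4408.
C2 = (2*K*(1-X) - dt)/denom = 0.5576.
O2 = C0*I2 + C1*I1 + C2*O1
   = 0.0015*32 + 0.4408*21 + 0.5576*115
   = 73.43 m^3/s.

73.43


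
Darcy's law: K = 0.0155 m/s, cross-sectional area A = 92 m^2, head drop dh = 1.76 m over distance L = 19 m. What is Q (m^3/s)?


Darcy's law: Q = K * A * i, where i = dh/L.
Hydraulic gradient i = 1.76 / 19 = 0.092632.
Q = 0.0155 * 92 * 0.092632
  = 0.1321 m^3/s.

0.1321


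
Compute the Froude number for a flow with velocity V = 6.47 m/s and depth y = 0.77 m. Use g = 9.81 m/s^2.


The Froude number is defined as Fr = V / sqrt(g*y).
g*y = 9.81 * 0.77 = 7.5537.
sqrt(g*y) = sqrt(7.5537) = 2.7484.
Fr = 6.47 / 2.7484 = 2.3541.

2.3541
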